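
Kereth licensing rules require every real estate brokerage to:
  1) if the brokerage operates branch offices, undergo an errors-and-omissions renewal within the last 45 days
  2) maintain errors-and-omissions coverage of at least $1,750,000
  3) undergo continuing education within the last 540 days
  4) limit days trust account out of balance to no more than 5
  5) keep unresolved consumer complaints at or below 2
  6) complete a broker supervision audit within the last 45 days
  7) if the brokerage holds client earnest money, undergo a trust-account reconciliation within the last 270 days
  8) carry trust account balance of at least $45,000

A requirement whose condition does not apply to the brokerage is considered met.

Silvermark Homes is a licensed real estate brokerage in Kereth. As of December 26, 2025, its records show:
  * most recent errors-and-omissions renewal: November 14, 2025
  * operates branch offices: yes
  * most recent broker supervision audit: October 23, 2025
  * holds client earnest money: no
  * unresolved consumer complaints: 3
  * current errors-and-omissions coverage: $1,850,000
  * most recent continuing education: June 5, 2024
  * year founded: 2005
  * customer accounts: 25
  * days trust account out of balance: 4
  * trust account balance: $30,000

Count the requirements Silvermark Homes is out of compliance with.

1. condition 'operates branch offices' holds; errors-and-omissions renewal 42 days ago vs limit 45 → met
2. errors-and-omissions coverage $1,850,000 ≥ $1,750,000 → met
3. continuing education 569 days ago vs limit 540 → not met
4. days trust account out of balance 4 ≤ 5 → met
5. unresolved consumer complaints 3 > 2 → not met
6. broker supervision audit 64 days ago vs limit 45 → not met
7. condition 'holds client earnest money' does not hold → requirement n/a → met
8. trust account balance $30,000 < $45,000 → not met
Not met: 4 of 8

4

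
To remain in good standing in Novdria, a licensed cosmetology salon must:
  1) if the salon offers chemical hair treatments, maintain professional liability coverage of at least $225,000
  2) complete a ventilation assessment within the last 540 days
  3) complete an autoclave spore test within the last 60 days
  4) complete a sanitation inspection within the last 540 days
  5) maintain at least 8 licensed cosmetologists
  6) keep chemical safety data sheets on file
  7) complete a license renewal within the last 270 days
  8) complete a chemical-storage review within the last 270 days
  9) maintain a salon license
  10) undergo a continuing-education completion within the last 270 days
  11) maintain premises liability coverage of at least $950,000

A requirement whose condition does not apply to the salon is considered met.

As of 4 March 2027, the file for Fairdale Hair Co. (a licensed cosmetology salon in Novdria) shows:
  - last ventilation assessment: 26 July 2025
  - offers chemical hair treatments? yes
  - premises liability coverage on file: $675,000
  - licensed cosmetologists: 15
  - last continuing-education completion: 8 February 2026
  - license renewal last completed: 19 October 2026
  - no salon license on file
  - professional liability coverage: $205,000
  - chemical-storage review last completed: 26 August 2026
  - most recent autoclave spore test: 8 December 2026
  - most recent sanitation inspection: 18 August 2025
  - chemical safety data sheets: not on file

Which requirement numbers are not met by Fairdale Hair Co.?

1, 2, 3, 4, 6, 9, 10, 11

1. condition 'offers chemical hair treatments' holds; professional liability coverage $205,000 < $225,000 → not met
2. ventilation assessment 586 days ago vs limit 540 → not met
3. autoclave spore test 86 days ago vs limit 60 → not met
4. sanitation inspection 563 days ago vs limit 540 → not met
5. licensed cosmetologists 15 ≥ 8 → met
6. chemical safety data sheets absent → not met
7. license renewal 136 days ago vs limit 270 → met
8. chemical-storage review 190 days ago vs limit 270 → met
9. salon license absent → not met
10. continuing-education completion 389 days ago vs limit 270 → not met
11. premises liability coverage $675,000 < $950,000 → not met
Not met: 1, 2, 3, 4, 6, 9, 10, 11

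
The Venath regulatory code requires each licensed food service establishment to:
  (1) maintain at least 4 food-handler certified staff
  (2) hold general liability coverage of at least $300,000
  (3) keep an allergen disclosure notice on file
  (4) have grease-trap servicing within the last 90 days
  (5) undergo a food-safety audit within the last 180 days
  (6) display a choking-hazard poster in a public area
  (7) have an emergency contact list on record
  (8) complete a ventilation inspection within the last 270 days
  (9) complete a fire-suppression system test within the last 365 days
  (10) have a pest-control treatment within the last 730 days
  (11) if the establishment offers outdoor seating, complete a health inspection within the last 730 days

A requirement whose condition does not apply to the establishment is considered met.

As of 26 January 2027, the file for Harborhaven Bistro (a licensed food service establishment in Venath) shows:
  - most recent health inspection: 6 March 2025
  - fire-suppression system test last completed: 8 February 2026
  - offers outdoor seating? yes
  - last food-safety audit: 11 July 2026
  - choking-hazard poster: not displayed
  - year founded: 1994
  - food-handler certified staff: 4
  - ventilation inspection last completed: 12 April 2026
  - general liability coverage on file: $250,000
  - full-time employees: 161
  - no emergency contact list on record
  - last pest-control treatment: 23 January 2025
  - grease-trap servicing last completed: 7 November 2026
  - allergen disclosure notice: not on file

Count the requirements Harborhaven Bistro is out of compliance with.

7

1. food-handler certified staff 4 ≥ 4 → met
2. general liability coverage $250,000 < $300,000 → not met
3. allergen disclosure notice absent → not met
4. grease-trap servicing 80 days ago vs limit 90 → met
5. food-safety audit 199 days ago vs limit 180 → not met
6. choking-hazard poster absent → not met
7. emergency contact list absent → not met
8. ventilation inspection 289 days ago vs limit 270 → not met
9. fire-suppression system test 352 days ago vs limit 365 → met
10. pest-control treatment 733 days ago vs limit 730 → not met
11. condition 'offers outdoor seating' holds; health inspection 691 days ago vs limit 730 → met
Not met: 7 of 11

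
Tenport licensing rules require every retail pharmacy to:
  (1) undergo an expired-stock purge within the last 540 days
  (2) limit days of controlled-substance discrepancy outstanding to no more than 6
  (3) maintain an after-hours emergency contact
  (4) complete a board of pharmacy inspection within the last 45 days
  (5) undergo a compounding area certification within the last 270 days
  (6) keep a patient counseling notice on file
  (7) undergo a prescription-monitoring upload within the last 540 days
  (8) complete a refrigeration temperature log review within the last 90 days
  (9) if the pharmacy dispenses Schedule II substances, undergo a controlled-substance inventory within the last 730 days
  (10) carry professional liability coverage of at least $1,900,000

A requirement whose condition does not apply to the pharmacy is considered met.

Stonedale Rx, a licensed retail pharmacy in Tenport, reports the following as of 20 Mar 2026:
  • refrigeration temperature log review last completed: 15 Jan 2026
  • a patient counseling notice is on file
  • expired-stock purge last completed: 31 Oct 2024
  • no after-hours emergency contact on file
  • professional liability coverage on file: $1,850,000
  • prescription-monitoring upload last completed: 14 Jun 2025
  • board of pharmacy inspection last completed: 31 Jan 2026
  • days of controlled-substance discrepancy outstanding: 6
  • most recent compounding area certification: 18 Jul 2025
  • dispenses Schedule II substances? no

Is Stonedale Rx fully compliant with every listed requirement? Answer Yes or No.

1. expired-stock purge 505 days ago vs limit 540 → met
2. days of controlled-substance discrepancy outstanding 6 ≤ 6 → met
3. after-hours emergency contact absent → not met
4. board of pharmacy inspection 48 days ago vs limit 45 → not met
5. compounding area certification 245 days ago vs limit 270 → met
6. patient counseling notice present → met
7. prescription-monitoring upload 279 days ago vs limit 540 → met
8. refrigeration temperature log review 64 days ago vs limit 90 → met
9. condition 'dispenses Schedule II substances' does not hold → requirement n/a → met
10. professional liability coverage $1,850,000 < $1,900,000 → not met
Not met: 3, 4, 10

No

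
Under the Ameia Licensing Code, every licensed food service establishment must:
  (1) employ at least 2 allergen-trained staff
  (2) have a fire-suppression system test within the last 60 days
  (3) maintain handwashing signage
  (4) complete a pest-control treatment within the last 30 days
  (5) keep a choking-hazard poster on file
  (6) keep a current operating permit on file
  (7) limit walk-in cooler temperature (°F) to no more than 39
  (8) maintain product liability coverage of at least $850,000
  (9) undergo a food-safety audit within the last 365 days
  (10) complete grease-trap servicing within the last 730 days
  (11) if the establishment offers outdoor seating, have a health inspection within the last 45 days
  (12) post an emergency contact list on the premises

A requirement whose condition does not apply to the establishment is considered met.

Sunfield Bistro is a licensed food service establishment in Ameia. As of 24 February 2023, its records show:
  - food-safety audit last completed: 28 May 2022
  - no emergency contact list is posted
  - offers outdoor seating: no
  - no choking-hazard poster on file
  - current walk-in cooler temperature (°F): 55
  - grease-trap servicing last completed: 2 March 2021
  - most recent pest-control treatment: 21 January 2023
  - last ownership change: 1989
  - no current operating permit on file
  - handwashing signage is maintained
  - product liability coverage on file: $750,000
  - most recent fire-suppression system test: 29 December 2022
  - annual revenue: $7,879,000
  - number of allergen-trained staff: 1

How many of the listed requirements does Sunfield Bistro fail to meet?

7

1. allergen-trained staff 1 < 2 → not met
2. fire-suppression system test 57 days ago vs limit 60 → met
3. handwashing signage present → met
4. pest-control treatment 34 days ago vs limit 30 → not met
5. choking-hazard poster absent → not met
6. current operating permit absent → not met
7. walk-in cooler temperature (°F) 55 > 39 → not met
8. product liability coverage $750,000 < $850,000 → not met
9. food-safety audit 272 days ago vs limit 365 → met
10. grease-trap servicing 724 days ago vs limit 730 → met
11. condition 'offers outdoor seating' does not hold → requirement n/a → met
12. emergency contact list absent → not met
Not met: 7 of 12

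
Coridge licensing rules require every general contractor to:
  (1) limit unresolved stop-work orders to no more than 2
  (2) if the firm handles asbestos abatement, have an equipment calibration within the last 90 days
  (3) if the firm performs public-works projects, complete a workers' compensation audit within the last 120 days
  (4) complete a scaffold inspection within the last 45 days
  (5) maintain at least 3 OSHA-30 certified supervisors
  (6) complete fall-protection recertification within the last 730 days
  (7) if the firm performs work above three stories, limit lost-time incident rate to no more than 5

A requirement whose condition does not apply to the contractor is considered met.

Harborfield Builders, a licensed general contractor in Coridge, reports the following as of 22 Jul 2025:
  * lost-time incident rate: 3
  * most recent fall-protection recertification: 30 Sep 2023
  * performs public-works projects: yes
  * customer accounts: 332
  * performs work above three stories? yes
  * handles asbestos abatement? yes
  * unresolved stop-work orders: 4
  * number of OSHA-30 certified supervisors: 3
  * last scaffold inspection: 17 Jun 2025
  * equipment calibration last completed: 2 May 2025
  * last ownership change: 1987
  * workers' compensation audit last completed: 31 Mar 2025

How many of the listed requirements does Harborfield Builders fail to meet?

1. unresolved stop-work orders 4 > 2 → not met
2. condition 'handles asbestos abatement' holds; equipment calibration 81 days ago vs limit 90 → met
3. condition 'performs public-works projects' holds; workers' compensation audit 113 days ago vs limit 120 → met
4. scaffold inspection 35 days ago vs limit 45 → met
5. OSHA-30 certified supervisors 3 ≥ 3 → met
6. fall-protection recertification 661 days ago vs limit 730 → met
7. condition 'performs work above three stories' holds; lost-time incident rate 3 ≤ 5 → met
Not met: 1 of 7

1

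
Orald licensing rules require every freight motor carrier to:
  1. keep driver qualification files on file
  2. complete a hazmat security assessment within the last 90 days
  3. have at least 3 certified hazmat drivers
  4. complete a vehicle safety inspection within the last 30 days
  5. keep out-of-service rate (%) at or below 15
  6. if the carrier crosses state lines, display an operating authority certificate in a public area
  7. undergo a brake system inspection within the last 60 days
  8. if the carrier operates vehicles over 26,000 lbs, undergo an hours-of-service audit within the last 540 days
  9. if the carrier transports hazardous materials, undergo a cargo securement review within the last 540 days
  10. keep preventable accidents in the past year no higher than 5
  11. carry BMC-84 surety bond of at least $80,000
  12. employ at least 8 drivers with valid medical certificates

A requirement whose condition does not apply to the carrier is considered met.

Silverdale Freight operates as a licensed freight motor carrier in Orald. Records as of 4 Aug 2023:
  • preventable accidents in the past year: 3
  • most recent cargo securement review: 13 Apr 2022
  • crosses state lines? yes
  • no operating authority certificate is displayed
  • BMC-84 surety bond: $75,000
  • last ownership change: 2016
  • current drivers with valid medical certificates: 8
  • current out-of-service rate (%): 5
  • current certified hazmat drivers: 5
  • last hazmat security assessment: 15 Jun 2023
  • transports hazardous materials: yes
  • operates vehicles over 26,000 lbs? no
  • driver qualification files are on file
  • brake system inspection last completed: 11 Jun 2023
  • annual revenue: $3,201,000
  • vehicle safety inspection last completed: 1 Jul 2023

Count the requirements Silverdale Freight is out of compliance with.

3

1. driver qualification files present → met
2. hazmat security assessment 50 days ago vs limit 90 → met
3. certified hazmat drivers 5 ≥ 3 → met
4. vehicle safety inspection 34 days ago vs limit 30 → not met
5. out-of-service rate (%) 5 ≤ 15 → met
6. condition 'crosses state lines' holds; operating authority certificate absent → not met
7. brake system inspection 54 days ago vs limit 60 → met
8. condition 'operates vehicles over 26,000 lbs' does not hold → requirement n/a → met
9. condition 'transports hazardous materials' holds; cargo securement review 478 days ago vs limit 540 → met
10. preventable accidents in the past year 3 ≤ 5 → met
11. BMC-84 surety bond $75,000 < $80,000 → not met
12. drivers with valid medical certificates 8 ≥ 8 → met
Not met: 3 of 12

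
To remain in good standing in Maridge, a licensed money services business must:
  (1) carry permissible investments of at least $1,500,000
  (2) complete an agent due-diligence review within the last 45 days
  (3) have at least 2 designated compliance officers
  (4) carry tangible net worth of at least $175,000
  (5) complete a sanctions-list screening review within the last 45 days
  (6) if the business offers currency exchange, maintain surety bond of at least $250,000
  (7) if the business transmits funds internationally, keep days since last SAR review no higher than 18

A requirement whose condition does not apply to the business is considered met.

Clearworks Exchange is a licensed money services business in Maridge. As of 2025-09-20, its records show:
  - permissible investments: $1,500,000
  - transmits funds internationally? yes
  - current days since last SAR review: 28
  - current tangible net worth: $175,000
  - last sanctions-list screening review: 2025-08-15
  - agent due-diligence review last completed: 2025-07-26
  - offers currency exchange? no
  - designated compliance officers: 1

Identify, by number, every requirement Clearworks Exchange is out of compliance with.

2, 3, 7

1. permissible investments $1,500,000 ≥ $1,500,000 → met
2. agent due-diligence review 56 days ago vs limit 45 → not met
3. designated compliance officers 1 < 2 → not met
4. tangible net worth $175,000 ≥ $175,000 → met
5. sanctions-list screening review 36 days ago vs limit 45 → met
6. condition 'offers currency exchange' does not hold → requirement n/a → met
7. condition 'transmits funds internationally' holds; days since last SAR review 28 > 18 → not met
Not met: 2, 3, 7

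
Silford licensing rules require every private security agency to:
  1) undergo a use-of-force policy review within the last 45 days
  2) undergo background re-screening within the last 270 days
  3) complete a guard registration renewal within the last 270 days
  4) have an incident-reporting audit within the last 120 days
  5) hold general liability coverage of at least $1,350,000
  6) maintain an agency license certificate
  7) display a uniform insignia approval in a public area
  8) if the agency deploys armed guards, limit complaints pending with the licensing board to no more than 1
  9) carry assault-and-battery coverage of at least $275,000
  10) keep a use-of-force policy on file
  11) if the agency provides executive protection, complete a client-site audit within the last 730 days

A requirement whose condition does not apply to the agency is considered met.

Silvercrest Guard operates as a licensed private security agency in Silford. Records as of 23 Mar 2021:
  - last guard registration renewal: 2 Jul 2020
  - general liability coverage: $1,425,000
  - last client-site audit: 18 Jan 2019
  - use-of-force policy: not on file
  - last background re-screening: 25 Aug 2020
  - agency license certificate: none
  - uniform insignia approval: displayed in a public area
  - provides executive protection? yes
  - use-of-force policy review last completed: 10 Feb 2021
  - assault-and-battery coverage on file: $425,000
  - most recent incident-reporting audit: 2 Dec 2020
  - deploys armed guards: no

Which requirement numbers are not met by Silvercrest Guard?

1. use-of-force policy review 41 days ago vs limit 45 → met
2. background re-screening 210 days ago vs limit 270 → met
3. guard registration renewal 264 days ago vs limit 270 → met
4. incident-reporting audit 111 days ago vs limit 120 → met
5. general liability coverage $1,425,000 ≥ $1,350,000 → met
6. agency license certificate absent → not met
7. uniform insignia approval present → met
8. condition 'deploys armed guards' does not hold → requirement n/a → met
9. assault-and-battery coverage $425,000 ≥ $275,000 → met
10. use-of-force policy absent → not met
11. condition 'provides executive protection' holds; client-site audit 795 days ago vs limit 730 → not met
Not met: 6, 10, 11

6, 10, 11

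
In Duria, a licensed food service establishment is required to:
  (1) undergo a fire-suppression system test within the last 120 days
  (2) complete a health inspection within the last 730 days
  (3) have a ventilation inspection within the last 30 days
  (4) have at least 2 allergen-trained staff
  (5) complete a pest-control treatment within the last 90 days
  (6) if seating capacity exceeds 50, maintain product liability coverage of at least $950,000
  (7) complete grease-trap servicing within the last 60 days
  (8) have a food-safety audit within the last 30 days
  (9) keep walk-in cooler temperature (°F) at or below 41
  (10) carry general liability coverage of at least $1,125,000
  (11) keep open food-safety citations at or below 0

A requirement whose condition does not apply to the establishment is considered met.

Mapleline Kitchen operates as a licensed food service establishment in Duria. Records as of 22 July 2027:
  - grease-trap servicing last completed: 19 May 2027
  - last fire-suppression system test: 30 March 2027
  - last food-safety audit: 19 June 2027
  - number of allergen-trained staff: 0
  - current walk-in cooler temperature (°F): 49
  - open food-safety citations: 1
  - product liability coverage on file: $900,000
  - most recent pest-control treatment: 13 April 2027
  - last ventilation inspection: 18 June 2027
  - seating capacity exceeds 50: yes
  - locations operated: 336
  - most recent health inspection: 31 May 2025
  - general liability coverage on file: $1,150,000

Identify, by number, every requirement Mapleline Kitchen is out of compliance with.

1. fire-suppression system test 114 days ago vs limit 120 → met
2. health inspection 782 days ago vs limit 730 → not met
3. ventilation inspection 34 days ago vs limit 30 → not met
4. allergen-trained staff 0 < 2 → not met
5. pest-control treatment 100 days ago vs limit 90 → not met
6. condition 'seating capacity exceeds 50' holds; product liability coverage $900,000 < $950,000 → not met
7. grease-trap servicing 64 days ago vs limit 60 → not met
8. food-safety audit 33 days ago vs limit 30 → not met
9. walk-in cooler temperature (°F) 49 > 41 → not met
10. general liability coverage $1,150,000 ≥ $1,125,000 → met
11. open food-safety citations 1 > 0 → not met
Not met: 2, 3, 4, 5, 6, 7, 8, 9, 11

2, 3, 4, 5, 6, 7, 8, 9, 11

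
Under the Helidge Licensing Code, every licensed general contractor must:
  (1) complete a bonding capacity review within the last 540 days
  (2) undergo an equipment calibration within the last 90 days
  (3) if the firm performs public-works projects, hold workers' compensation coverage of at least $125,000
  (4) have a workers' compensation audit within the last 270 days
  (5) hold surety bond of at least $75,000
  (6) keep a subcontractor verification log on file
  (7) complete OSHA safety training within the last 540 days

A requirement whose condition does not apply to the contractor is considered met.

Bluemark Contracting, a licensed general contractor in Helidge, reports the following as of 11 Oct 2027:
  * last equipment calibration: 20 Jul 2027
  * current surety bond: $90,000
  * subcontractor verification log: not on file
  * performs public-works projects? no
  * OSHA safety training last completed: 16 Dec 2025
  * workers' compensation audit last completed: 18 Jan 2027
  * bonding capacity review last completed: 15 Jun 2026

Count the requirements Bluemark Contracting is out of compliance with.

2

1. bonding capacity review 483 days ago vs limit 540 → met
2. equipment calibration 83 days ago vs limit 90 → met
3. condition 'performs public-works projects' does not hold → requirement n/a → met
4. workers' compensation audit 266 days ago vs limit 270 → met
5. surety bond $90,000 ≥ $75,000 → met
6. subcontractor verification log absent → not met
7. OSHA safety training 664 days ago vs limit 540 → not met
Not met: 2 of 7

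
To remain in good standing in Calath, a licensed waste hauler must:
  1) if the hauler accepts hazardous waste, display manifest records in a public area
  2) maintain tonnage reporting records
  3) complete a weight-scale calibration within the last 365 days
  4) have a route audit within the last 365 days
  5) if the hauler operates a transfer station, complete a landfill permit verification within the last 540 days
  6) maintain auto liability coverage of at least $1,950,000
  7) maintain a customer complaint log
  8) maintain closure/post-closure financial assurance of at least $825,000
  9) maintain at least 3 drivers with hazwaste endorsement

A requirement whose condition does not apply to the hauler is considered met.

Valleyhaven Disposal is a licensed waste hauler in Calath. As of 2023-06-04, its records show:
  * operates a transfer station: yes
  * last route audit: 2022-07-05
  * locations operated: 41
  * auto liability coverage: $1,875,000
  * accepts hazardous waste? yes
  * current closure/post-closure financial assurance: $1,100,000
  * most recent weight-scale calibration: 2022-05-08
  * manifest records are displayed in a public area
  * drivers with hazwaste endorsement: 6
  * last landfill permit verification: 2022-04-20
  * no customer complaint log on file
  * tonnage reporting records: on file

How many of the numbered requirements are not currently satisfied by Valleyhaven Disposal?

3

1. condition 'accepts hazardous waste' holds; manifest records present → met
2. tonnage reporting records present → met
3. weight-scale calibration 392 days ago vs limit 365 → not met
4. route audit 334 days ago vs limit 365 → met
5. condition 'operates a transfer station' holds; landfill permit verification 410 days ago vs limit 540 → met
6. auto liability coverage $1,875,000 < $1,950,000 → not met
7. customer complaint log absent → not met
8. closure/post-closure financial assurance $1,100,000 ≥ $825,000 → met
9. drivers with hazwaste endorsement 6 ≥ 3 → met
Not met: 3 of 9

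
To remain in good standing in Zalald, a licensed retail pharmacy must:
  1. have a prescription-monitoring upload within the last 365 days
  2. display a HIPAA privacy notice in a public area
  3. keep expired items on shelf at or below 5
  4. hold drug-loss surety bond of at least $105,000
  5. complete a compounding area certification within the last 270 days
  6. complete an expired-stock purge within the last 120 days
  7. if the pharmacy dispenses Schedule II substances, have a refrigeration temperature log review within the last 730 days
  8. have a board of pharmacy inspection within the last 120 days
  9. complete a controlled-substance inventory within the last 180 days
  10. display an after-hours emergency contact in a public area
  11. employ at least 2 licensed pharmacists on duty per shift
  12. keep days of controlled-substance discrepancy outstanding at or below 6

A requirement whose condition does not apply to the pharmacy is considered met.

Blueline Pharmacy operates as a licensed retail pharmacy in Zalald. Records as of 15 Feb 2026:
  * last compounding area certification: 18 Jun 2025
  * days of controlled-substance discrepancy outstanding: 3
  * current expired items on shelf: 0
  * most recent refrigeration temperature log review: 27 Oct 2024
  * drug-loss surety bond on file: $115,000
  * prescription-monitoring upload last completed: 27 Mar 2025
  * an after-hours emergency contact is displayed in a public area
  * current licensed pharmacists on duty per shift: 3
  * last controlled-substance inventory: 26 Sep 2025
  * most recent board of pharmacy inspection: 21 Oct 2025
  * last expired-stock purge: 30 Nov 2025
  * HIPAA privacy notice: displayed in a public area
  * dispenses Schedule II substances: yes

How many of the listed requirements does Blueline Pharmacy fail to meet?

1. prescription-monitoring upload 325 days ago vs limit 365 → met
2. HIPAA privacy notice present → met
3. expired items on shelf 0 ≤ 5 → met
4. drug-loss surety bond $115,000 ≥ $105,000 → met
5. compounding area certification 242 days ago vs limit 270 → met
6. expired-stock purge 77 days ago vs limit 120 → met
7. condition 'dispenses Schedule II substances' holds; refrigeration temperature log review 476 days ago vs limit 730 → met
8. board of pharmacy inspection 117 days ago vs limit 120 → met
9. controlled-substance inventory 142 days ago vs limit 180 → met
10. after-hours emergency contact present → met
11. licensed pharmacists on duty per shift 3 ≥ 2 → met
12. days of controlled-substance discrepancy outstanding 3 ≤ 6 → met
Not met: 0 of 12

0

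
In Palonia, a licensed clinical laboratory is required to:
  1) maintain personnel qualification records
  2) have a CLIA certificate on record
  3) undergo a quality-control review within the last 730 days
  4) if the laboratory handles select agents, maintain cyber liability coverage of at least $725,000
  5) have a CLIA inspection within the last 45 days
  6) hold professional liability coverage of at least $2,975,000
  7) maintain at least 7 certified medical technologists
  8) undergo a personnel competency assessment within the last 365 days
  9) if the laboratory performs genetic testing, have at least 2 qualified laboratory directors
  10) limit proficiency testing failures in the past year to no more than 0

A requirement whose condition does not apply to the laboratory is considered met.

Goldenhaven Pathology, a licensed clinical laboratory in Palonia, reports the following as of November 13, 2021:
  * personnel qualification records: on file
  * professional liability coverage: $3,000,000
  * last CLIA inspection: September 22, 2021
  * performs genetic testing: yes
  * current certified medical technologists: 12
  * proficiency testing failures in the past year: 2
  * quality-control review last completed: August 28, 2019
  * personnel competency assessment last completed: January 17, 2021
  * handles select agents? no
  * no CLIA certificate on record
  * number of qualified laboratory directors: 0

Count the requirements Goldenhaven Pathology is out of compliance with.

5

1. personnel qualification records present → met
2. CLIA certificate absent → not met
3. quality-control review 808 days ago vs limit 730 → not met
4. condition 'handles select agents' does not hold → requirement n/a → met
5. CLIA inspection 52 days ago vs limit 45 → not met
6. professional liability coverage $3,000,000 ≥ $2,975,000 → met
7. certified medical technologists 12 ≥ 7 → met
8. personnel competency assessment 300 days ago vs limit 365 → met
9. condition 'performs genetic testing' holds; qualified laboratory directors 0 < 2 → not met
10. proficiency testing failures in the past year 2 > 0 → not met
Not met: 5 of 10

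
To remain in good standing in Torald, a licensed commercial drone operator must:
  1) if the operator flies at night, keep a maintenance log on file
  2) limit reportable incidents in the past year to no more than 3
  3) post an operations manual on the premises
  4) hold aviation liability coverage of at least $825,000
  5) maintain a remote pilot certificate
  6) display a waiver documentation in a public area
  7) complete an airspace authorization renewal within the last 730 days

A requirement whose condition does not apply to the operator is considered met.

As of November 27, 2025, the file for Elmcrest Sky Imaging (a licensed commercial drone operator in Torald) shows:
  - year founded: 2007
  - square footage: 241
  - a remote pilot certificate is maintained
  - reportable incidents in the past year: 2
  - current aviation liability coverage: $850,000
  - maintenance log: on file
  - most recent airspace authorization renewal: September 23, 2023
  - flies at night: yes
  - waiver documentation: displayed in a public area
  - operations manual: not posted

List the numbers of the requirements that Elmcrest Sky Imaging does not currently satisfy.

1. condition 'flies at night' holds; maintenance log present → met
2. reportable incidents in the past year 2 ≤ 3 → met
3. operations manual absent → not met
4. aviation liability coverage $850,000 ≥ $825,000 → met
5. remote pilot certificate present → met
6. waiver documentation present → met
7. airspace authorization renewal 796 days ago vs limit 730 → not met
Not met: 3, 7

3, 7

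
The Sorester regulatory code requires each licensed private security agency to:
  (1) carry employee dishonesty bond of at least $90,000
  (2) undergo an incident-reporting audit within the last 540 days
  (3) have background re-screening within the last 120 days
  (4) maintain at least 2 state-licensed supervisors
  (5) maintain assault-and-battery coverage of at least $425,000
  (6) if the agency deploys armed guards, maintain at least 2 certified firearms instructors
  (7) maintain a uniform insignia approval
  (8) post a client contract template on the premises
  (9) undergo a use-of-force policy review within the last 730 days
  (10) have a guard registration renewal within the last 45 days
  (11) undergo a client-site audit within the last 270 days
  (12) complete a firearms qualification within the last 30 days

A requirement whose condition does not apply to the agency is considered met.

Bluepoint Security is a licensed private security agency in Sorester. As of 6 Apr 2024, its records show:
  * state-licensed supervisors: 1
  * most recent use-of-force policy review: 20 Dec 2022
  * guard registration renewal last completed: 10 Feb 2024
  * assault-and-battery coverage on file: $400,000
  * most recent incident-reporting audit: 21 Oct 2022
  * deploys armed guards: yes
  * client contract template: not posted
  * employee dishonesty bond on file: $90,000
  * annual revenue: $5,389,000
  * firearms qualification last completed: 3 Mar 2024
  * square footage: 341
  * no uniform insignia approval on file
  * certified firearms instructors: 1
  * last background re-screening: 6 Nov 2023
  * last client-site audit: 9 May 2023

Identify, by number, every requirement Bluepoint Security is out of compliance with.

1. employee dishonesty bond $90,000 ≥ $90,000 → met
2. incident-reporting audit 533 days ago vs limit 540 → met
3. background re-screening 152 days ago vs limit 120 → not met
4. state-licensed supervisors 1 < 2 → not met
5. assault-and-battery coverage $400,000 < $425,000 → not met
6. condition 'deploys armed guards' holds; certified firearms instructors 1 < 2 → not met
7. uniform insignia approval absent → not met
8. client contract template absent → not met
9. use-of-force policy review 473 days ago vs limit 730 → met
10. guard registration renewal 56 days ago vs limit 45 → not met
11. client-site audit 333 days ago vs limit 270 → not met
12. firearms qualification 34 days ago vs limit 30 → not met
Not met: 3, 4, 5, 6, 7, 8, 10, 11, 12

3, 4, 5, 6, 7, 8, 10, 11, 12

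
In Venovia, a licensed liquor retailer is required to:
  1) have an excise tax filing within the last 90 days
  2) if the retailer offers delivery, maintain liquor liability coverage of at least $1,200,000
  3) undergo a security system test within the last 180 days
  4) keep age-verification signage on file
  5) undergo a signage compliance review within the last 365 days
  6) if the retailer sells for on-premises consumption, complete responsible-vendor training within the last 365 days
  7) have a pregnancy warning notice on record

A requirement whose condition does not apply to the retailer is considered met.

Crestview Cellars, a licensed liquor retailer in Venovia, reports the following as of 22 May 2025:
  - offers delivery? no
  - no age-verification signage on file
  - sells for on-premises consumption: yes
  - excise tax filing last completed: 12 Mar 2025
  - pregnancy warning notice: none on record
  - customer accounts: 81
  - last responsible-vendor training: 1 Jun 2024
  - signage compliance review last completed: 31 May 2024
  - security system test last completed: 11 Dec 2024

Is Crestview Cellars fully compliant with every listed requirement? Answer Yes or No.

1. excise tax filing 71 days ago vs limit 90 → met
2. condition 'offers delivery' does not hold → requirement n/a → met
3. security system test 162 days ago vs limit 180 → met
4. age-verification signage absent → not met
5. signage compliance review 356 days ago vs limit 365 → met
6. condition 'sells for on-premises consumption' holds; responsible-vendor training 355 days ago vs limit 365 → met
7. pregnancy warning notice absent → not met
Not met: 4, 7

No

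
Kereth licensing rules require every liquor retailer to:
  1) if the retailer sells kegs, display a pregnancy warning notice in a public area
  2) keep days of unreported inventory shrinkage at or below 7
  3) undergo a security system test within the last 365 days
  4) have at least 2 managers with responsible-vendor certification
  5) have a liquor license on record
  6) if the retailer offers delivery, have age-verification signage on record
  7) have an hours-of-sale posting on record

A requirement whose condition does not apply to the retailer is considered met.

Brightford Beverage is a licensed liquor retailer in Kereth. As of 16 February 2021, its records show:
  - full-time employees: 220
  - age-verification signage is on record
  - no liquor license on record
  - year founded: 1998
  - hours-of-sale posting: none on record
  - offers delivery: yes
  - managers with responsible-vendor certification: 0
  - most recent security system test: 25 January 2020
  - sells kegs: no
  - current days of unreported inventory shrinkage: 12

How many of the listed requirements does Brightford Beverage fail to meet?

5

1. condition 'sells kegs' does not hold → requirement n/a → met
2. days of unreported inventory shrinkage 12 > 7 → not met
3. security system test 388 days ago vs limit 365 → not met
4. managers with responsible-vendor certification 0 < 2 → not met
5. liquor license absent → not met
6. condition 'offers delivery' holds; age-verification signage present → met
7. hours-of-sale posting absent → not met
Not met: 5 of 7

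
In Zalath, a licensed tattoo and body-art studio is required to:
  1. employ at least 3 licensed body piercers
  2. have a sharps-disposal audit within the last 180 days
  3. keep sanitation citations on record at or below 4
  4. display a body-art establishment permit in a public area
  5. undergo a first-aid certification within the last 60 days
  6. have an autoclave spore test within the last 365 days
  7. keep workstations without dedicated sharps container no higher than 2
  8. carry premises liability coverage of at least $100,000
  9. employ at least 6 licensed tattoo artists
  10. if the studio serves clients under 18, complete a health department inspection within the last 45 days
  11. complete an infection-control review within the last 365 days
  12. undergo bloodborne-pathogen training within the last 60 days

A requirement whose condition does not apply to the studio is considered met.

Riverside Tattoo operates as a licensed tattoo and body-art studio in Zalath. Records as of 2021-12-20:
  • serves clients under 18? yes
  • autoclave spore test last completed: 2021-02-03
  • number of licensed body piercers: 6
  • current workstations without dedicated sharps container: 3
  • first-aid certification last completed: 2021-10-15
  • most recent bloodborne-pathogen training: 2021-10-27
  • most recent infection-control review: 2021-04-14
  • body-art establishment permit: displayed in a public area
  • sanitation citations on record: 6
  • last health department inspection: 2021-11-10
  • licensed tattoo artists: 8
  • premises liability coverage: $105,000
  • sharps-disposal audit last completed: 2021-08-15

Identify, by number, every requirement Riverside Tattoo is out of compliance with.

3, 5, 7

1. licensed body piercers 6 ≥ 3 → met
2. sharps-disposal audit 127 days ago vs limit 180 → met
3. sanitation citations on record 6 > 4 → not met
4. body-art establishment permit present → met
5. first-aid certification 66 days ago vs limit 60 → not met
6. autoclave spore test 320 days ago vs limit 365 → met
7. workstations without dedicated sharps container 3 > 2 → not met
8. premises liability coverage $105,000 ≥ $100,000 → met
9. licensed tattoo artists 8 ≥ 6 → met
10. condition 'serves clients under 18' holds; health department inspection 40 days ago vs limit 45 → met
11. infection-control review 250 days ago vs limit 365 → met
12. bloodborne-pathogen training 54 days ago vs limit 60 → met
Not met: 3, 5, 7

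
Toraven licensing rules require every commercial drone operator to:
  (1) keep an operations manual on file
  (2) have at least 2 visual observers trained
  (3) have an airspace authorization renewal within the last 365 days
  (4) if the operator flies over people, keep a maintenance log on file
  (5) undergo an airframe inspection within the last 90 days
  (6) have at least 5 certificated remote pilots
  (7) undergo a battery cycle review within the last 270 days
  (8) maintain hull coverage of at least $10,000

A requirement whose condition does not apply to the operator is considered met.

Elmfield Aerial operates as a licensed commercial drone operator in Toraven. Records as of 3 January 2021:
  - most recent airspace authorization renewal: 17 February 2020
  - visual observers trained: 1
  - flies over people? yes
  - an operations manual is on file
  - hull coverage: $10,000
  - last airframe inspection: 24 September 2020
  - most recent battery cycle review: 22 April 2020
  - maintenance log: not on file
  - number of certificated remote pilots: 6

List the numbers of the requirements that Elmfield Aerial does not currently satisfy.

2, 4, 5

1. operations manual present → met
2. visual observers trained 1 < 2 → not met
3. airspace authorization renewal 321 days ago vs limit 365 → met
4. condition 'flies over people' holds; maintenance log absent → not met
5. airframe inspection 101 days ago vs limit 90 → not met
6. certificated remote pilots 6 ≥ 5 → met
7. battery cycle review 256 days ago vs limit 270 → met
8. hull coverage $10,000 ≥ $10,000 → met
Not met: 2, 4, 5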